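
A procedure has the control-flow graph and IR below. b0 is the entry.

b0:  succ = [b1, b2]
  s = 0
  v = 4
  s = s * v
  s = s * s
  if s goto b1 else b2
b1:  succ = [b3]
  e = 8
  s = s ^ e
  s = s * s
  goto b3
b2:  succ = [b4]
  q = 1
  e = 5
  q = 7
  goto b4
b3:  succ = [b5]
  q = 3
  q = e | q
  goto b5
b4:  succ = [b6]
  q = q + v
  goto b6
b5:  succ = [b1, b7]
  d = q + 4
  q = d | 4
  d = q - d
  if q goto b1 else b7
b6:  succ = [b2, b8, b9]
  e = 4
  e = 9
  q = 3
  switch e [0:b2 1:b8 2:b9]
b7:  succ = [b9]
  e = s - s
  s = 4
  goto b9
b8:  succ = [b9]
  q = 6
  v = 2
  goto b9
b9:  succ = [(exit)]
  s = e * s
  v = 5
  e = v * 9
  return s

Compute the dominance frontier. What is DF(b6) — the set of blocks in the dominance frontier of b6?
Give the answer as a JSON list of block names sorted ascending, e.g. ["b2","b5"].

Answer: ["b2", "b9"]

Working:
idom tree: b1←b0 b2←b0 b3←b1 b4←b2 b5←b3 b6←b4 b7←b5 b8←b6 b9←b0
Join-block Dom:
  b1: preds {b0,b5}: {b0} ∩ {b0,b1,b3,b5} = {b0}; idom=b0
  b2: preds {b0,b6}: {b0} ∩ {b0,b2,b4,b6} = {b0}; idom=b0
  b9: preds {b6,b7,b8}: {b0,b2,b4,b6} ∩ {b0,b1,b3,b5,b7} ∩ {b0,b2,b4,b6,b8} = {b0}; idom=b0

DF walk-up:
  join b1 pred b0: · stop@b0
  join b1 pred b5: b5→b3→b1 stop@b0
  join b2 pred b0: · stop@b0
  join b2 pred b6: b6→b4→b2 stop@b0
  join b9 pred b6: b6→b4→b2 stop@b0
  join b9 pred b7: b7→b5→b3→b1 stop@b0
  join b9 pred b8: b8→b6→b4→b2 stop@b0
  b0: DF=∅
  b1: DF={b1,b9}
  b2: DF={b2,b9}
  b3: DF={b1,b9}
  b4: DF={b2,b9}
  b5: DF={b1,b9}
  b6: DF={b2,b9}
  b7: DF={b9}
  b8: DF={b9}
  b9: DF=∅

DF(b6) = ["b2", "b9"]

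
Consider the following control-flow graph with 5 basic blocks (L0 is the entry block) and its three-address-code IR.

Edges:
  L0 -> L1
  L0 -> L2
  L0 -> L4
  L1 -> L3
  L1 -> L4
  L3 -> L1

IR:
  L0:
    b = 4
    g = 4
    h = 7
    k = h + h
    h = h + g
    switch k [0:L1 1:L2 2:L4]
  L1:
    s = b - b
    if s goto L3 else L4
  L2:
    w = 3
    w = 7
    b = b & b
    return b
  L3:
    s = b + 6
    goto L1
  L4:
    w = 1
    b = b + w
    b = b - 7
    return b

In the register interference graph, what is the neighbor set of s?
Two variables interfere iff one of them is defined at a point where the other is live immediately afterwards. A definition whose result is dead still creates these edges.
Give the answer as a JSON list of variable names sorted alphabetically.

Answer: ["b"]

Derivation:
Per-block:
  L0 def {b,g,h,k} use ∅
  L1 def {s} use {b}
  L2 def {b,w} use {b}
  L3 def {s} use {b}
  L4 def {b,w} use {b}

Liveness:
  live L0: ∅→{b}
  live L1: {b}→{b}
  live L2: {b}→∅
  live L3: {b}→{b}
  live L4: {b}→∅

Conflict graph:
  b↔{g,h,k,s,w}
  g↔{b,h,k}
  h↔{b,g,k}
  k↔{b,g,h}
  s↔{b}
  w↔{b}

N(s) = ["b"]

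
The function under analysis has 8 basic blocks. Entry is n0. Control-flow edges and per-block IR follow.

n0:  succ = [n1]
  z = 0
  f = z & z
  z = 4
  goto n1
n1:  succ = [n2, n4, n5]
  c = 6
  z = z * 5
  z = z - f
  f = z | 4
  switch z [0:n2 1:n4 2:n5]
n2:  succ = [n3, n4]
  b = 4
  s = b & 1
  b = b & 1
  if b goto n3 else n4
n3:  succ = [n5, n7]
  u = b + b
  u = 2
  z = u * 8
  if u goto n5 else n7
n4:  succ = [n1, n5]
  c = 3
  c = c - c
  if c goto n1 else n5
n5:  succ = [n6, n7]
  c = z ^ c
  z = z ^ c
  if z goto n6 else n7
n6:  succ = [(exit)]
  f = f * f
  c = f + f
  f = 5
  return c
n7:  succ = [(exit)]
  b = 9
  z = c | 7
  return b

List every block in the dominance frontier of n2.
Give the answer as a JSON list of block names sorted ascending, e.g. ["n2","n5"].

Answer: ["n4", "n5", "n7"]

Derivation:
idom tree: n1←n0 n2←n1 n3←n2 n4←n1 n5←n1 n6←n5 n7←n1
Dom at joins:
  n1: preds {n0,n4}: {n0} ∩ {n0,n1,n4} = {n0}; idom=n0
  n4: preds {n1,n2}: {n0,n1} ∩ {n0,n1,n2} = {n0,n1}; idom=n1
  n5: preds {n1,n3,n4}: {n0,n1} ∩ {n0,n1,n2,n3} ∩ {n0,n1,n4} = {n0,n1}; idom=n1
  n7: preds {n3,n5}: {n0,n1,n2,n3} ∩ {n0,n1,n5} = {n0,n1}; idom=n1

DF walk-up:
  n1←n0: walk · to n0
  n1←n4: walk n4→n1 to n0
  n4←n1: walk · to n1
  n4←n2: walk n2 to n1
  n5←n1: walk · to n1
  n5←n3: walk n3→n2 to n1
  n5←n4: walk n4 to n1
  n7←n3: walk n3→n2 to n1
  n7←n5: walk n5 to n1
  DF(n0)=∅
  DF(n1)={n1}
  DF(n2)={n4,n5,n7}
  DF(n3)={n5,n7}
  DF(n4)={n1,n5}
  DF(n5)={n7}
  DF(n6)=∅
  DF(n7)=∅

DF(n2) = ["n4", "n5", "n7"]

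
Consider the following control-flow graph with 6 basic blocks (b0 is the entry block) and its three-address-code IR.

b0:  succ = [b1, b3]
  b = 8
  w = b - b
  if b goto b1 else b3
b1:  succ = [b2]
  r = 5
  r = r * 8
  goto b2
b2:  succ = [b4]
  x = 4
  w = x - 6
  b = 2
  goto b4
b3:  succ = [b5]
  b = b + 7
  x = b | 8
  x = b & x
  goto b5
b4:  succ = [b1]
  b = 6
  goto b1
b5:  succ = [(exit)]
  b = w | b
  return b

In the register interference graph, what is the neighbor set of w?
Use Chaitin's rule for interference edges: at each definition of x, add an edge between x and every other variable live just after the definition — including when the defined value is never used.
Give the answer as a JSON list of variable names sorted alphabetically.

Answer: ["b", "x"]

Analysis:
def/use:
  b0 def {b,w} use ∅
  b1 def {r} use ∅
  b2 def {b,w,x} use ∅
  b3 def {b,x} use {b}
  b4 def {b} use ∅
  b5 def {b} use {b,w}

Live sets:
  b0: in=∅ out={b,w}
  b1: in=∅ out=∅
  b2: in=∅ out=∅
  b3: in={b,w} out={b,w}
  b4: in=∅ out=∅
  b5: in={b,w} out=∅

Interference:
  b — {w,x}
  r — ∅
  w — {b,x}
  x — {b,w}

N(w) = ["b", "x"]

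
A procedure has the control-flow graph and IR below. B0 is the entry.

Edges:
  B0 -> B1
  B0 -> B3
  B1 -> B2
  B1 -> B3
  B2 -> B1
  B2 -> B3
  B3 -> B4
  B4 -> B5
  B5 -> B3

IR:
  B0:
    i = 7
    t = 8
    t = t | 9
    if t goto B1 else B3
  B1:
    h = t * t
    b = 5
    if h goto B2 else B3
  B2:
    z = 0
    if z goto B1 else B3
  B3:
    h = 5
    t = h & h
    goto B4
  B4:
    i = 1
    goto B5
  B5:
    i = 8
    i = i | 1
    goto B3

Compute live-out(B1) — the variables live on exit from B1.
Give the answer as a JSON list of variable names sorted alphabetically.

Answer: ["t"]

Analysis:
Per-block:
  B0 def {i,t} use ∅
  B1 def {b,h} use {t}
  B2 def {z} use ∅
  B3 def {h,t} use ∅
  B4 def {i} use ∅
  B5 def {i} use ∅

Backward fixpoint:
  B0 li=∅ lo={t}
  B1 li={t} lo={t}
  B2 li={t} lo={t}
  B3 li=∅ lo=∅
  B4 li=∅ lo=∅
  B5 li=∅ lo=∅

live-out(B1) = ["t"]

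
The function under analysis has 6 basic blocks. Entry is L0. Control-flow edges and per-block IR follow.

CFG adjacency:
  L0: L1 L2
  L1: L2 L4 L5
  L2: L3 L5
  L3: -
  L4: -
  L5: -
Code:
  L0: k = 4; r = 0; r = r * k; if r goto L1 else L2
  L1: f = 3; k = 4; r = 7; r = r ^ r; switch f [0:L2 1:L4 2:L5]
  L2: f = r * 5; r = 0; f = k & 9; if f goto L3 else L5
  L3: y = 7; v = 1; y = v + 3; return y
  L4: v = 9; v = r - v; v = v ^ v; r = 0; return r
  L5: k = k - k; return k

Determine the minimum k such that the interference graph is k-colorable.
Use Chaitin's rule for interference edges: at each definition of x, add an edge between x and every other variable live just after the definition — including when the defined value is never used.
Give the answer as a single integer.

Answer: 3

Derivation:
Per-block:
  L0: {k,r} / ∅
  L1: {f,k,r} / ∅
  L2: {f,r} / {k,r}
  L3: {v,y} / ∅
  L4: {r,v} / {r}
  L5: {k} / {k}

Backward fixpoint:
  live L0: ∅→{k,r}
  live L1: ∅→{k,r}
  live L2: {k,r}→{k}
  live L3: ∅→∅
  live L4: {r}→∅
  live L5: {k}→∅

Interference:
  f↔{k,r}
  k↔{f,r}
  r↔{f,k,v}
  v↔{r}
  y↔∅

Chromatic number:
  lower bound: {f,k,r} mutually conflict ⇒ χ ≥ 3
  3-colouring: c0={r,y}  c1={f,v}  c2={k}
  χ = 3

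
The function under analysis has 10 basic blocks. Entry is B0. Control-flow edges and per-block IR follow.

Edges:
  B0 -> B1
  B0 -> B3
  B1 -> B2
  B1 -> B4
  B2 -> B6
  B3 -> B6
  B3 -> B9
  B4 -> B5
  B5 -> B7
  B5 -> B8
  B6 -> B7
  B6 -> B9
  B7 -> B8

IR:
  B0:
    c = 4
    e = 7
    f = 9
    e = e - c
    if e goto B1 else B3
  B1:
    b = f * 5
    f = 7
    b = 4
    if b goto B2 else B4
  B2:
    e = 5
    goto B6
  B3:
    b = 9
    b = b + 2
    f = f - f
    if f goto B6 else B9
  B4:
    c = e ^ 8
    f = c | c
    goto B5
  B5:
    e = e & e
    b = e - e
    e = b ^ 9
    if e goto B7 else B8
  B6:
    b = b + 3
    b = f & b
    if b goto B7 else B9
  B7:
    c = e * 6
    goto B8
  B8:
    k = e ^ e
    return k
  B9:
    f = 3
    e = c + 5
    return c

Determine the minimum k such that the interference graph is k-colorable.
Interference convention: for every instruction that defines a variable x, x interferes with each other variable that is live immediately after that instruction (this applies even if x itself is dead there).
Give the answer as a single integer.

Block summaries:
  B0 def {c,e,f} use ∅
  B1 def {b,f} use {f}
  B2 def {e} use ∅
  B3 def {b,f} use {f}
  B4 def {c,f} use {e}
  B5 def {b,e} use {e}
  B6 def {b} use {b,f}
  B7 def {c} use {e}
  B8 def {k} use {e}
  B9 def {e,f} use {c}

Live sets:
  B0: in=∅ out={c,e,f}
  B1: in={c,e,f} out={b,c,e,f}
  B2: in={b,c,f} out={b,c,e,f}
  B3: in={c,e,f} out={b,c,e,f}
  B4: in={e} out={e}
  B5: in={e} out={e}
  B6: in={b,c,e,f} out={c,e}
  B7: in={e} out={e}
  B8: in={e} out=∅
  B9: in={c} out=∅

Interfere edges:
  b — {c,e,f}
  c — {b,e,f}
  e — {b,c,f}
  f — {b,c,e}
  k — ∅

Chromatic number:
  lower bound: {b,c,e,f} mutually conflict ⇒ χ ≥ 4
  4-colouring: c0={b,k}  c1={c}  c2={e}  c3={f}
  χ = 4

Answer: 4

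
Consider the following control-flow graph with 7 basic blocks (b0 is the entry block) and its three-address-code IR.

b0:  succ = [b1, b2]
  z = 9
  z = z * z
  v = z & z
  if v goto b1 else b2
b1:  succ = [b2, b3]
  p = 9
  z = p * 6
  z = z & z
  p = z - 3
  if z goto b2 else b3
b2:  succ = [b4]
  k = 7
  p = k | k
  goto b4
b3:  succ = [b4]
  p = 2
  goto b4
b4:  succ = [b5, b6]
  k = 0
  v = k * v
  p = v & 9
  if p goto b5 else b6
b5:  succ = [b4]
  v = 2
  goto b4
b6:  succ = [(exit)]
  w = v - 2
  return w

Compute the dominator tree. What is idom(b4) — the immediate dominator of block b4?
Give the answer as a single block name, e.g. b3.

Answer: b0

Derivation:
idom tree: b1←b0 b2←b0 b3←b1 b4←b0 b5←b4 b6←b4
Dom at joins:
  b2: preds {b0,b1}: {b0} ∩ {b0,b1} = {b0}; idom=b0
  b4: preds {b2,b3,b5}: {b0,b2} ∩ {b0,b1,b3} ∩ {b0,b4,b5} = {b0}; idom=b0

idom(b4) = b0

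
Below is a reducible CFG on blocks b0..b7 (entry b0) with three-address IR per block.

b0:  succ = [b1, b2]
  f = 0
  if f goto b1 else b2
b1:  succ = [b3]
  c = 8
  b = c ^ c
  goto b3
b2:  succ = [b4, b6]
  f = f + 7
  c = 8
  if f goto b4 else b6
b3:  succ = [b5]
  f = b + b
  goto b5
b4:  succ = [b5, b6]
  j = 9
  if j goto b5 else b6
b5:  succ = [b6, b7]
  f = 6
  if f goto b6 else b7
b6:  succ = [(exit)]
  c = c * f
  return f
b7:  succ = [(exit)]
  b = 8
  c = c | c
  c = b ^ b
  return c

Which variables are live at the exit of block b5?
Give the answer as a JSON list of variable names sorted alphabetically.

def/use:
  b0: def={f} ue=∅
  b1: def={b,c} ue=∅
  b2: def={c,f} ue={f}
  b3: def={f} ue={b}
  b4: def={j} ue=∅
  b5: def={f} ue=∅
  b6: def={c} ue={c,f}
  b7: def={b,c} ue={c}

Liveness:
  b0 li=∅ lo={f}
  b1 li=∅ lo={b,c}
  b2 li={f} lo={c,f}
  b3 li={b,c} lo={c}
  b4 li={c,f} lo={c,f}
  b5 li={c} lo={c,f}
  b6 li={c,f} lo=∅
  b7 li={c} lo=∅

live-out(b5) = ["c", "f"]

Answer: ["c", "f"]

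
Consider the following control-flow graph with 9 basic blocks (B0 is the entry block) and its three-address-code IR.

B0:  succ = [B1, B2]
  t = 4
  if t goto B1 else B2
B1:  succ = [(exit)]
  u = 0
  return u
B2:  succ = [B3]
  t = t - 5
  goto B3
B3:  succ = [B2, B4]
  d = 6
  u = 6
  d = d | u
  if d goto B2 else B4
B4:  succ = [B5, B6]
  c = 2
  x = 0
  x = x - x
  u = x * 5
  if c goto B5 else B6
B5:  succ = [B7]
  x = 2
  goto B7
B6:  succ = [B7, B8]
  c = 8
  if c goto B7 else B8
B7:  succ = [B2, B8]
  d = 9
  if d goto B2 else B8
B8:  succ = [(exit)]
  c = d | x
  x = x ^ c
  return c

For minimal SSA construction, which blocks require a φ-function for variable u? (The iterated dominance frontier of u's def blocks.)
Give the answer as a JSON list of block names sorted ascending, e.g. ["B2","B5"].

idom tree: B1←B0 B2←B0 B3←B2 B4←B3 B5←B4 B6←B4 B7←B4 B8←B4
Dom at joins:
  B2: preds {B0,B3,B7}: {B0} ∩ {B0,B2,B3} ∩ {B0,B2,B3,B4,B7} = {B0}; idom=B0
  B7: preds {B5,B6}: {B0,B2,B3,B4,B5} ∩ {B0,B2,B3,B4,B6} = {B0,B2,B3,B4}; idom=B4
  B8: preds {B6,B7}: {B0,B2,B3,B4,B6} ∩ {B0,B2,B3,B4,B7} = {B0,B2,B3,B4}; idom=B4

Frontier:
  join B2 pred B0: · stop@B0
  join B2 pred B3: B3→B2 stop@B0
  join B2 pred B7: B7→B4→B3→B2 stop@B0
  join B7 pred B5: B5 stop@B4
  join B7 pred B6: B6 stop@B4
  join B8 pred B6: B6 stop@B4
  join B8 pred B7: B7 stop@B4
  B0: DF=∅
  B1: DF=∅
  B2: DF={B2}
  B3: DF={B2}
  B4: DF={B2}
  B5: DF={B7}
  B6: DF={B7,B8}
  B7: DF={B2,B8}
  B8: DF=∅

φ for u: defs {B1,B3,B4}
  DF⁺ = {B2}

Answer: ["B2"]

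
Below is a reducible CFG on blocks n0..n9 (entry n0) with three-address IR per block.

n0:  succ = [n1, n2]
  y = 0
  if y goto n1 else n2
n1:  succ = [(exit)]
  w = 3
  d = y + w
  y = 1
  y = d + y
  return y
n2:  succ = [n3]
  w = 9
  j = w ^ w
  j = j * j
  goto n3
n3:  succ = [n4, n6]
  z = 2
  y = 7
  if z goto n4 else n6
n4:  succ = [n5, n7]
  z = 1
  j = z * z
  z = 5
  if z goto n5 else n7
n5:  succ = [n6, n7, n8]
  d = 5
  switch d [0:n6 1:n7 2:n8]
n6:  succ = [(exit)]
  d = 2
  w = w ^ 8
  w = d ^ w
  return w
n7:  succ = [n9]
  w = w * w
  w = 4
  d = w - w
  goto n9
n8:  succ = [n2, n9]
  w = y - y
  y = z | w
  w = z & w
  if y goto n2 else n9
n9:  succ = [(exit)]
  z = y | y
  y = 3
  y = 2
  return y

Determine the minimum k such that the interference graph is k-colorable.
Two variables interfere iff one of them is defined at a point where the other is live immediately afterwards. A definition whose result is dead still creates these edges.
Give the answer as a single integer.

Answer: 4

Derivation:
def/use:
  n0: def={y} ue=∅
  n1: def={d,w,y} ue={y}
  n2: def={j,w} ue=∅
  n3: def={y,z} ue=∅
  n4: def={j,z} ue=∅
  n5: def={d} ue=∅
  n6: def={d,w} ue={w}
  n7: def={d,w} ue={w}
  n8: def={w,y} ue={y,z}
  n9: def={y,z} ue={y}

Liveness:
  n0 li=∅ lo={y}
  n1 li={y} lo=∅
  n2 li=∅ lo={w}
  n3 li={w} lo={w,y}
  n4 li={w,y} lo={w,y,z}
  n5 li={w,y,z} lo={w,y,z}
  n6 li={w} lo=∅
  n7 li={w,y} lo={y}
  n8 li={y,z} lo={y}
  n9 li={y} lo=∅

Interfere edges:
  d↔{w,y,z}
  j↔{w,y}
  w↔{d,j,y,z}
  y↔{d,j,w,z}
  z↔{d,w,y}

Registers:
  lower bound: {d,w,y,z} mutually conflict ⇒ χ ≥ 4
  4-colouring: r0={w}  r1={y}  r2={d,j}  r3={z}
  χ = 4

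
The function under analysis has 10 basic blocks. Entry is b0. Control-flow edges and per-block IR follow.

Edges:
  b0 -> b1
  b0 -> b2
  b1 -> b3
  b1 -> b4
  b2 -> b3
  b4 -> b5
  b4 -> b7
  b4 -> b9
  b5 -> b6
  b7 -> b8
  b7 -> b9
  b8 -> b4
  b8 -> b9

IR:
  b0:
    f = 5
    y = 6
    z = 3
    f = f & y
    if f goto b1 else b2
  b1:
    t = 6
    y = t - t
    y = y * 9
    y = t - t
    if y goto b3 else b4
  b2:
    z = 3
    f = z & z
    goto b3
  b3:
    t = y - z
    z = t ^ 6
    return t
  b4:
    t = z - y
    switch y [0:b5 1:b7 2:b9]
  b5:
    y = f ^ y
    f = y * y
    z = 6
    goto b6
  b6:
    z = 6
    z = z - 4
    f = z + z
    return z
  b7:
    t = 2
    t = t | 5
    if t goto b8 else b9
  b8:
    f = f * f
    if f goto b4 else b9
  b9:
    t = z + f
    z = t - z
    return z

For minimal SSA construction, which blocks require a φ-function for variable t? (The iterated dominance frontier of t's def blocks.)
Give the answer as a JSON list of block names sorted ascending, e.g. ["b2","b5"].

Answer: ["b3", "b4", "b9"]

Analysis:
idom tree: b1←b0 b2←b0 b3←b0 b4←b1 b5←b4 b6←b5 b7←b4 b8←b7 b9←b4
Dom∩ at merges:
  b3: preds {b1,b2}: {b0,b1} ∩ {b0,b2} = {b0}; idom=b0
  b4: preds {b1,b8}: {b0,b1} ∩ {b0,b1,b4,b7,b8} = {b0,b1}; idom=b1
  b9: preds {b4,b7,b8}: {b0,b1,b4} ∩ {b0,b1,b4,b7} ∩ {b0,b1,b4,b7,b8} = {b0,b1,b4}; idom=b4

DF walk-up:
  b3←b1: walk b1 to b0
  b3←b2: walk b2 to b0
  b4←b1: walk · to b1
  b4←b8: walk b8→b7→b4 to b1
  b9←b4: walk · to b4
  b9←b7: walk b7 to b4
  b9←b8: walk b8→b7 to b4
  b0: DF=∅
  b1: DF={b3}
  b2: DF={b3}
  b3: DF=∅
  b4: DF={b4}
  b5: DF=∅
  b6: DF=∅
  b7: DF={b4,b9}
  b8: DF={b4,b9}
  b9: DF=∅

φ for t: defs {b1,b3,b4,b7,b9}
  DF⁺ = {b3,b4,b9}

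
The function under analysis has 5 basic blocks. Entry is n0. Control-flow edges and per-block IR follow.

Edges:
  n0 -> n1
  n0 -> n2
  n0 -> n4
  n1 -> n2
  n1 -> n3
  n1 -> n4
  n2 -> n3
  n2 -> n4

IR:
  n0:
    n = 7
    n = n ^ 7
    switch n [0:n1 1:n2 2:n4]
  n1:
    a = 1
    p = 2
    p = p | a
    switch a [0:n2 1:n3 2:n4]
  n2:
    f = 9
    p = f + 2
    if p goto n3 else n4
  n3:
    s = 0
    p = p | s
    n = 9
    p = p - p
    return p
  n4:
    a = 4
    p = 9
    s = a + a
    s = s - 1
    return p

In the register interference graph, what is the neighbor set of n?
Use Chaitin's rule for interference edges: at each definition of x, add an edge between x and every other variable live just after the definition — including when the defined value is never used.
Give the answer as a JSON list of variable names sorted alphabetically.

Answer: ["p"]

Working:
Per-block:
  n0: {n} / ∅
  n1: {a,p} / ∅
  n2: {f,p} / ∅
  n3: {n,p,s} / {p}
  n4: {a,p,s} / ∅

Liveness:
  n0: in=∅ out=∅
  n1: in=∅ out={p}
  n2: in=∅ out={p}
  n3: in={p} out=∅
  n4: in=∅ out=∅

Interfere edges:
  a — {p}
  f — ∅
  n — {p}
  p — {a,n,s}
  s — {p}

N(n) = ["p"]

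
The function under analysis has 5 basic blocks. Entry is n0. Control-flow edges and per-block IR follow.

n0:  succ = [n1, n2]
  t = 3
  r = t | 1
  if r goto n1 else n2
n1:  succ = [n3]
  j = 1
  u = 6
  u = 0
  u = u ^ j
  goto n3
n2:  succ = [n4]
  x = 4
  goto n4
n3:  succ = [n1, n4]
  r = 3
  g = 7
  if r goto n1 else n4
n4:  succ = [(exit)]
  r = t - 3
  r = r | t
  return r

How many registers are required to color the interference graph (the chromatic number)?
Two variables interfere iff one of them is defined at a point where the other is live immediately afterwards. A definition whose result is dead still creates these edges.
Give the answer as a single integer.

Answer: 3

Analysis:
Per-block:
  n0: def={r,t} ue=∅
  n1: def={j,u} ue=∅
  n2: def={x} ue=∅
  n3: def={g,r} ue=∅
  n4: def={r} ue={t}

Live sets:
  live n0: ∅→{t}
  live n1: {t}→{t}
  live n2: {t}→{t}
  live n3: {t}→{t}
  live n4: {t}→∅

Interfere edges:
  g: {r,t}
  j: {t,u}
  r: {g,t}
  t: {g,j,r,u,x}
  u: {j,t}
  x: {t}

Colouring:
  lower bound: {g,r,t} mutually conflict ⇒ χ ≥ 3
  assign g→R1 j→R1 r→R2 t→R0 u→R2 x→R1 — no edge inside a register ⇒ χ ≤ 3
  χ = 3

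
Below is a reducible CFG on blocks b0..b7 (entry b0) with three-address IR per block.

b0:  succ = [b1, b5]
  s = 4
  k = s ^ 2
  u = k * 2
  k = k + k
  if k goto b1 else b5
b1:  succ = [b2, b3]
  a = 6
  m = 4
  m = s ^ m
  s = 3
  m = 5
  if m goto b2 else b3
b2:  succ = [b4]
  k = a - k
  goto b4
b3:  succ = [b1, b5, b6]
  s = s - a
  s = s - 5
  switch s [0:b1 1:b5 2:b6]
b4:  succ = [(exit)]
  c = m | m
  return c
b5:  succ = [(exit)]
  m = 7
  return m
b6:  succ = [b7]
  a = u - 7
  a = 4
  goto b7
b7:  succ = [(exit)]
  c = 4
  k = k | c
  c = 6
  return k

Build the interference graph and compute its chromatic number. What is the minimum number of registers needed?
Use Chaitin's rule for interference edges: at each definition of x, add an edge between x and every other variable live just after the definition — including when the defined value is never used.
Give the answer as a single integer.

Answer: 5

Working:
Per-block:
  b0: {k,s,u} / ∅
  b1: {a,m,s} / {s}
  b2: {k} / {a,k}
  b3: {s} / {a,s}
  b4: {c} / {m}
  b5: {m} / ∅
  b6: {a} / {u}
  b7: {c,k} / {k}

Liveness:
  b0: in=∅ out={k,s,u}
  b1: in={k,s,u} out={a,k,m,s,u}
  b2: in={a,k,m} out={m}
  b3: in={a,k,s,u} out={k,s,u}
  b4: in={m} out=∅
  b5: in=∅ out=∅
  b6: in={k,u} out={k}
  b7: in={k} out=∅

Interfere edges:
  a — {k,m,s,u}
  c — {k}
  k — {a,c,m,s,u}
  m — {a,k,s,u}
  s — {a,k,m,u}
  u — {a,k,m,s}

Registers:
  clique {a,k,m,s,u} ⇒ need ≥ 5
  assign a→R1 c→R1 k→R0 m→R2 s→R3 u→R4 — no edge inside a register ⇒ χ ≤ 5
  χ = 5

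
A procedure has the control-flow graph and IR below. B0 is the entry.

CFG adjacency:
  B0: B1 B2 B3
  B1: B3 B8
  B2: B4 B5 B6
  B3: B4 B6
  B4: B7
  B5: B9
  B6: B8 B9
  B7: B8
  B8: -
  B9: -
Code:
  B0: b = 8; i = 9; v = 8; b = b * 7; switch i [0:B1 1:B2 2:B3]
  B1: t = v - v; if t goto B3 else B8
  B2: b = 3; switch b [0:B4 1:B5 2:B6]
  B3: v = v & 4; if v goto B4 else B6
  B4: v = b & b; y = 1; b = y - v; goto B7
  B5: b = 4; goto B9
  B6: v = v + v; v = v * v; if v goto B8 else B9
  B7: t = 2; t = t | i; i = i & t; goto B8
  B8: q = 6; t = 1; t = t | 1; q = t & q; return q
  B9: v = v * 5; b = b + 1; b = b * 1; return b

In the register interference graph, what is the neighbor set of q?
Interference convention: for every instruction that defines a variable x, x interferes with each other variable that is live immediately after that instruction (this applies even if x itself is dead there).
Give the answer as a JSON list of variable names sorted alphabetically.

Answer: ["t"]

Working:
def/use:
  B0: {b,i,v} / ∅
  B1: {t} / {v}
  B2: {b} / ∅
  B3: {v} / {v}
  B4: {b,v,y} / {b}
  B5: {b} / ∅
  B6: {v} / {v}
  B7: {i,t} / {i}
  B8: {q,t} / ∅
  B9: {b,v} / {b,v}

Liveness:
  B0 li=∅ lo={b,i,v}
  B1 li={b,i,v} lo={b,i,v}
  B2 li={i,v} lo={b,i,v}
  B3 li={b,i,v} lo={b,i,v}
  B4 li={b,i} lo={i}
  B5 li={v} lo={b,v}
  B6 li={b,v} lo={b,v}
  B7 li={i} lo=∅
  B8 li=∅ lo=∅
  B9 li={b,v} lo=∅

Conflict graph:
  b: {i,t,v}
  i: {b,t,v,y}
  q: {t}
  t: {b,i,q,v}
  v: {b,i,t,y}
  y: {i,v}

N(q) = ["t"]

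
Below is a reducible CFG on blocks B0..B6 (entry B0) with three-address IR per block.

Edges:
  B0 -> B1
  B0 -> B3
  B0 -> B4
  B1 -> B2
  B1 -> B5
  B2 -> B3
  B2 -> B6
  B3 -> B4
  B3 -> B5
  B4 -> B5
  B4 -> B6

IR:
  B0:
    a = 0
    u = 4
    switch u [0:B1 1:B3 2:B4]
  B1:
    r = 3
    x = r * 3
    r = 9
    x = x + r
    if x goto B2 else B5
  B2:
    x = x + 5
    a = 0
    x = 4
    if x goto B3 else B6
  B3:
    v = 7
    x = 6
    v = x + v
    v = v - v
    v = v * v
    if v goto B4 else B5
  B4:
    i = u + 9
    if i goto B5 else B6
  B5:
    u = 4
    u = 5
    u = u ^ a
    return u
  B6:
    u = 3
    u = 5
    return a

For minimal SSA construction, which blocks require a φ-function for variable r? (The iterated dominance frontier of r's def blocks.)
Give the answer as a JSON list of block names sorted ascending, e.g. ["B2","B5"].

idom tree: B1←B0 B2←B1 B3←B0 B4←B0 B5←B0 B6←B0
Dom∩ at merges:
  B3: preds {B0,B2}: {B0} ∩ {B0,B1,B2} = {B0}; idom=B0
  B4: preds {B0,B3}: {B0} ∩ {B0,B3} = {B0}; idom=B0
  B5: preds {B1,B3,B4}: {B0,B1} ∩ {B0,B3} ∩ {B0,B4} = {B0}; idom=B0
  B6: preds {B2,B4}: {B0,B1,B2} ∩ {B0,B4} = {B0}; idom=B0

DF derivation:
  B3←B0: walk · to B0
  B3←B2: walk B2→B1 to B0
  B4←B0: walk · to B0
  B4←B3: walk B3 to B0
  B5←B1: walk B1 to B0
  B5←B3: walk B3 to B0
  B5←B4: walk B4 to B0
  B6←B2: walk B2→B1 to B0
  B6←B4: walk B4 to B0
  B0: DF=∅
  B1: DF={B3,B5,B6}
  B2: DF={B3,B6}
  B3: DF={B4,B5}
  B4: DF={B5,B6}
  B5: DF=∅
  B6: DF=∅

φ for r: defs {B1}
  DF⁺ = {B3,B4,B5,B6}

Answer: ["B3", "B4", "B5", "B6"]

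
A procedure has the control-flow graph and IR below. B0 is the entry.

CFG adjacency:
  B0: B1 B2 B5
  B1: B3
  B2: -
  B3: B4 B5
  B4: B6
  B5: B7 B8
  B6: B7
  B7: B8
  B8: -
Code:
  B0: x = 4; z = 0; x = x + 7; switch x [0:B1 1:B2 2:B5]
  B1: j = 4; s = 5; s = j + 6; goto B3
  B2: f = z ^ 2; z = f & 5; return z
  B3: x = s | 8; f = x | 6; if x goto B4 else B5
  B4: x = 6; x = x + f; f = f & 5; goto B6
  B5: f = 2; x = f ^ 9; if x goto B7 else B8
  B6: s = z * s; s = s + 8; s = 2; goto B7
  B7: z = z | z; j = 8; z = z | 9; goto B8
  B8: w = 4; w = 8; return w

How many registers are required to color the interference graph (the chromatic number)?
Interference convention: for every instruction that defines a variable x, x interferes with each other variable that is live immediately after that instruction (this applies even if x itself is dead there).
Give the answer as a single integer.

Block summaries:
  B0 def {x,z} use ∅
  B1 def {j,s} use ∅
  B2 def {f,z} use {z}
  B3 def {f,x} use {s}
  B4 def {f,x} use {f}
  B5 def {f,x} use ∅
  B6 def {s} use {s,z}
  B7 def {j,z} use {z}
  B8 def {w} use ∅

Liveness:
  live B0: ∅→{z}
  live B1: {z}→{s,z}
  live B2: {z}→∅
  live B3: {s,z}→{f,s,z}
  live B4: {f,s,z}→{s,z}
  live B5: {z}→{z}
  live B6: {s,z}→{z}
  live B7: {z}→∅
  live B8: ∅→∅

Interfere edges:
  f↔{s,x,z}
  j↔{s,z}
  s↔{f,j,x,z}
  w↔∅
  x↔{f,s,z}
  z↔{f,j,s,x}

Chromatic number:
  {f,s,x,z} pairwise interfere (4-clique) ⇒ χ ≥ 4
  4-colouring: c0={s,w}  c1={z}  c2={f,j}  c3={x}
  χ = 4

Answer: 4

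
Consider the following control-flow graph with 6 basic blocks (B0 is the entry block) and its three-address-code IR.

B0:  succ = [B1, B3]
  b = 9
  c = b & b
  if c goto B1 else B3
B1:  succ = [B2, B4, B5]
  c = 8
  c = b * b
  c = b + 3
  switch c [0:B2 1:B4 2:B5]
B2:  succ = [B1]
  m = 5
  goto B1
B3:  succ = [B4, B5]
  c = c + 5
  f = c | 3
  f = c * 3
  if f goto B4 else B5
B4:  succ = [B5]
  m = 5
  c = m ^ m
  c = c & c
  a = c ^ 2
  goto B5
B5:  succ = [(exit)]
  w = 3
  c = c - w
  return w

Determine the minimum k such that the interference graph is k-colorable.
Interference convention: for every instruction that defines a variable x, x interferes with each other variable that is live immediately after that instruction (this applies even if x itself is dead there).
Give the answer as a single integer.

Answer: 2

Analysis:
def/use:
  B0: def={b,c} ue=∅
  B1: def={c} ue={b}
  B2: def={m} ue=∅
  B3: def={c,f} ue={c}
  B4: def={a,c,m} ue=∅
  B5: def={c,w} ue={c}

Live sets:
  live B0: ∅→{b,c}
  live B1: {b}→{b,c}
  live B2: {b}→{b}
  live B3: {c}→{c}
  live B4: ∅→{c}
  live B5: {c}→∅

Interfere edges:
  a — {c}
  b — {c,m}
  c — {a,b,f,w}
  f — {c}
  m — {b}
  w — {c}

Registers:
  clique {a,c} ⇒ need ≥ 2
  2-colouring: c0={c,m}  c1={a,b,f,w}
  χ = 2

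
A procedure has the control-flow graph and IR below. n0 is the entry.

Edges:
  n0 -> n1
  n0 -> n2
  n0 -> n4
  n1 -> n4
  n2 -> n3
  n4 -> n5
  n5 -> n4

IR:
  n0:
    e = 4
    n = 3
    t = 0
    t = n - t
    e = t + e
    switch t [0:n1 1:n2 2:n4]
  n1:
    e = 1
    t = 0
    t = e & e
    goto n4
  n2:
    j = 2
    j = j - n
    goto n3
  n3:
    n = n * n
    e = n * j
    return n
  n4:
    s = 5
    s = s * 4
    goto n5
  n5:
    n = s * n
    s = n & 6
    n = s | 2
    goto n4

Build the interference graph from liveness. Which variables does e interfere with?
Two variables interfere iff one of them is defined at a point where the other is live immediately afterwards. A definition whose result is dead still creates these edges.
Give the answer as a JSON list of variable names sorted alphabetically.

Block summaries:
  n0: {e,n,t} / ∅
  n1: {e,t} / ∅
  n2: {j} / {n}
  n3: {e,n} / {j,n}
  n4: {s} / ∅
  n5: {n,s} / {n,s}

Live sets:
  live n0: ∅→{n}
  live n1: {n}→{n}
  live n2: {n}→{j,n}
  live n3: {j,n}→∅
  live n4: {n}→{n,s}
  live n5: {n,s}→{n}

Interfere edges:
  e — {n,t}
  j — {n}
  n — {e,j,s,t}
  s — {n}
  t — {e,n}

N(e) = ["n", "t"]

Answer: ["n", "t"]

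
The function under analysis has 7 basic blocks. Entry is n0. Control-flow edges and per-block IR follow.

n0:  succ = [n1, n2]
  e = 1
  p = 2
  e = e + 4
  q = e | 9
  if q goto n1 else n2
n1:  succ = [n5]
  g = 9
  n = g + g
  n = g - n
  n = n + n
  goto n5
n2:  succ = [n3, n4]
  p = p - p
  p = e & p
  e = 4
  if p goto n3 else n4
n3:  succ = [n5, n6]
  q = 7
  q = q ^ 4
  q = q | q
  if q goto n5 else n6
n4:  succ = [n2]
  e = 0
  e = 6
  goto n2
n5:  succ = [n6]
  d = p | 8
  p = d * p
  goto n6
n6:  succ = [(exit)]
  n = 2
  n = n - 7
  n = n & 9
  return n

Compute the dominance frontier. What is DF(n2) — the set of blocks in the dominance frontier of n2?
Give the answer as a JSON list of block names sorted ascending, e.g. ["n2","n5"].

Answer: ["n2", "n5", "n6"]

Derivation:
idom tree: n1←n0 n2←n0 n3←n2 n4←n2 n5←n0 n6←n0
Join-block Dom:
  n2: preds {n0,n4}: {n0} ∩ {n0,n2,n4} = {n0}; idom=n0
  n5: preds {n1,n3}: {n0,n1} ∩ {n0,n2,n3} = {n0}; idom=n0
  n6: preds {n3,n5}: {n0,n2,n3} ∩ {n0,n5} = {n0}; idom=n0

DF walk-up:
  n2←n0: walk · to n0
  n2←n4: walk n4→n2 to n0
  n5←n1: walk n1 to n0
  n5←n3: walk n3→n2 to n0
  n6←n3: walk n3→n2 to n0
  n6←n5: walk n5 to n0
  n0: DF=∅
  n1: DF={n5}
  n2: DF={n2,n5,n6}
  n3: DF={n5,n6}
  n4: DF={n2}
  n5: DF={n6}
  n6: DF=∅

DF(n2) = ["n2", "n5", "n6"]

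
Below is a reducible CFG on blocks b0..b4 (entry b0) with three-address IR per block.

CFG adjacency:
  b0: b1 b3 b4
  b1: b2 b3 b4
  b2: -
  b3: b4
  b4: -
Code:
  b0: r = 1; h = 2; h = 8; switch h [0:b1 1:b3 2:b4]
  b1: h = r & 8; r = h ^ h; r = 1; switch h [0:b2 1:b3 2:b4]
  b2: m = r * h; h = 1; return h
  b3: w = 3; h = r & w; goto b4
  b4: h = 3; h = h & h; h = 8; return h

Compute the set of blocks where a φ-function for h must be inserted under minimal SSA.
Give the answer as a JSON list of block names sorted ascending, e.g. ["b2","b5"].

idom tree: b1←b0 b2←b1 b3←b0 b4←b0
Join-block Dom:
  b3: preds {b0,b1}: {b0} ∩ {b0,b1} = {b0}; idom=b0
  b4: preds {b0,b1,b3}: {b0} ∩ {b0,b1} ∩ {b0,b3} = {b0}; idom=b0

DF derivation:
  join b3 pred b0: · stop@b0
  join b3 pred b1: b1 stop@b0
  join b4 pred b0: · stop@b0
  join b4 pred b1: b1 stop@b0
  join b4 pred b3: b3 stop@b0
  b0 → ∅
  b1 → {b3,b4}
  b2 → ∅
  b3 → {b4}
  b4 → ∅

φ for h: defs {b0,b1,b2,b3,b4}
  DF⁺ = {b3,b4}

Answer: ["b3", "b4"]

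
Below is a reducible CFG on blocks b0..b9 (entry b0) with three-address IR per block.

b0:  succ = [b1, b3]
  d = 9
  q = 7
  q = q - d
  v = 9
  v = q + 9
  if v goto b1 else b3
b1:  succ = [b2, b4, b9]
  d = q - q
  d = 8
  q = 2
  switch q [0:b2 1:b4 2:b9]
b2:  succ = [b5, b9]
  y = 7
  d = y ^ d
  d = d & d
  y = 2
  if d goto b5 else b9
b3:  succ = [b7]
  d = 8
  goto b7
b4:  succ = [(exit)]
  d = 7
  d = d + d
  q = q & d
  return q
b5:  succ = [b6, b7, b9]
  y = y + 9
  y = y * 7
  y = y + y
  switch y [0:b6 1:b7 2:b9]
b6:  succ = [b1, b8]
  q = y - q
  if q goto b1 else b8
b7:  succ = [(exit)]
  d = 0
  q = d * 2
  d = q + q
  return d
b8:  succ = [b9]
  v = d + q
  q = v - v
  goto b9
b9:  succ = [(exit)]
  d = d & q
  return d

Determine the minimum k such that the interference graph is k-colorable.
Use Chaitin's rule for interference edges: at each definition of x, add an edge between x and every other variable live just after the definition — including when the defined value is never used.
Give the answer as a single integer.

Block summaries:
  b0 def {d,q,v} use ∅
  b1 def {d,q} use {q}
  b2 def {d,y} use {d}
  b3 def {d} use ∅
  b4 def {d,q} use {q}
  b5 def {y} use {y}
  b6 def {q} use {q,y}
  b7 def {d,q} use ∅
  b8 def {q,v} use {d,q}
  b9 def {d} use {d,q}

Liveness:
  b0 li=∅ lo={q}
  b1 li={q} lo={d,q}
  b2 li={d,q} lo={d,q,y}
  b3 li=∅ lo=∅
  b4 li={q} lo=∅
  b5 li={d,q,y} lo={d,q,y}
  b6 li={d,q,y} lo={d,q}
  b7 li=∅ lo=∅
  b8 li={d,q} lo={d,q}
  b9 li={d,q} lo=∅

Interference:
  d: {q,v,y}
  q: {d,v,y}
  v: {d,q}
  y: {d,q}

Colouring:
  {d,q,v} pairwise interfere (3-clique) ⇒ χ ≥ 3
  assign d→c0 q→c1 v→c2 y→c2 — no edge inside a register ⇒ χ ≤ 3
  χ = 3

Answer: 3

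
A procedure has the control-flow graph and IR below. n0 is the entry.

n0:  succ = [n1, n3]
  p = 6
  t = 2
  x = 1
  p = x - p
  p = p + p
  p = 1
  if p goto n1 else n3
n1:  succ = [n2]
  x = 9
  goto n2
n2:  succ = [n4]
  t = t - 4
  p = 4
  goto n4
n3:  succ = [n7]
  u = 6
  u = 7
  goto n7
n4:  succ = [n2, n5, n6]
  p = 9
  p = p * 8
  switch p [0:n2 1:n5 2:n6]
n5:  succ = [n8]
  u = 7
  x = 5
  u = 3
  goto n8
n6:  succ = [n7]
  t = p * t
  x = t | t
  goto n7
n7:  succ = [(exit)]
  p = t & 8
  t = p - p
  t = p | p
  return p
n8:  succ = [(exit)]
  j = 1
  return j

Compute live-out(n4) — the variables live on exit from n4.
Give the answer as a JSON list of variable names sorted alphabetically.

Answer: ["p", "t"]

Working:
Per-block:
  n0: {p,t,x} / ∅
  n1: {x} / ∅
  n2: {p,t} / {t}
  n3: {u} / ∅
  n4: {p} / ∅
  n5: {u,x} / ∅
  n6: {t,x} / {p,t}
  n7: {p,t} / {t}
  n8: {j} / ∅

Liveness:
  n0 li=∅ lo={t}
  n1 li={t} lo={t}
  n2 li={t} lo={t}
  n3 li={t} lo={t}
  n4 li={t} lo={p,t}
  n5 li=∅ lo=∅
  n6 li={p,t} lo={t}
  n7 li={t} lo=∅
  n8 li=∅ lo=∅

live-out(n4) = ["p", "t"]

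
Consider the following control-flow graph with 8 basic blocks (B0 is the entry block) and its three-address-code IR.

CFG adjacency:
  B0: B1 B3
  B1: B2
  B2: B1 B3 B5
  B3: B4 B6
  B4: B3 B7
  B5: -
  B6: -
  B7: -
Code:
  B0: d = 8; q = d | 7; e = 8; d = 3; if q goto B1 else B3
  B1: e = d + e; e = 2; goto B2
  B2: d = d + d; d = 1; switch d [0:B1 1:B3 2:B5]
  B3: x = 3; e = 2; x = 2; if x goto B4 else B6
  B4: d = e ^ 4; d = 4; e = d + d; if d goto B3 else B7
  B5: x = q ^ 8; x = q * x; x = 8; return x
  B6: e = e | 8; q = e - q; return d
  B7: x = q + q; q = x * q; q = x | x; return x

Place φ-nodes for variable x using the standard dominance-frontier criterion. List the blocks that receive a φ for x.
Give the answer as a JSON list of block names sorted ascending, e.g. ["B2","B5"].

idom tree: B1←B0 B2←B1 B3←B0 B4←B3 B5←B2 B6←B3 B7←B4
Dom at joins:
  B1: preds {B0,B2}: {B0} ∩ {B0,B1,B2} = {B0}; idom=B0
  B3: preds {B0,B2,B4}: {B0} ∩ {B0,B1,B2} ∩ {B0,B3,B4} = {B0}; idom=B0

DF derivation:
  B1←B0: walk · to B0
  B1←B2: walk B2→B1 to B0
  B3←B0: walk · to B0
  B3←B2: walk B2→B1 to B0
  B3←B4: walk B4→B3 to B0
  DF(B0)=∅
  DF(B1)={B1,B3}
  DF(B2)={B1,B3}
  DF(B3)={B3}
  DF(B4)={B3}
  DF(B5)=∅
  DF(B6)=∅
  DF(B7)=∅

φ for x: defs {B3,B5,B7}
  DF⁺ = {B3}

Answer: ["B3"]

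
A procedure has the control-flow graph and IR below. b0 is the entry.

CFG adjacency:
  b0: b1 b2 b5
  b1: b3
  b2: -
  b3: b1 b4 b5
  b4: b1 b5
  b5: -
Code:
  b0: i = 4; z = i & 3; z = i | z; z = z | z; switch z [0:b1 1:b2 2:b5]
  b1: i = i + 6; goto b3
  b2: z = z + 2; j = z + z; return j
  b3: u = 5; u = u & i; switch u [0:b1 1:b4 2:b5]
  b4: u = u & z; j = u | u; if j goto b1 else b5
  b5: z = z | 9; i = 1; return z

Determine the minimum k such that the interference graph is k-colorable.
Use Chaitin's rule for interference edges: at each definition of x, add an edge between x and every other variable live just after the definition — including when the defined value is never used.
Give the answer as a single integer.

Per-block:
  b0 def {i,z} use ∅
  b1 def {i} use {i}
  b2 def {j,z} use {z}
  b3 def {u} use {i}
  b4 def {j,u} use {u,z}
  b5 def {i,z} use {z}

Backward fixpoint:
  live b0: ∅→{i,z}
  live b1: {i,z}→{i,z}
  live b2: {z}→∅
  live b3: {i,z}→{i,u,z}
  live b4: {i,u,z}→{i,z}
  live b5: {z}→∅

Interference:
  i: {j,u,z}
  j: {i,z}
  u: {i,z}
  z: {i,j,u}

Colouring:
  {i,j,z} pairwise interfere (3-clique) ⇒ χ ≥ 3
  assign i→R0 j→R2 u→R2 z→R1 — no edge inside a register ⇒ χ ≤ 3
  χ = 3

Answer: 3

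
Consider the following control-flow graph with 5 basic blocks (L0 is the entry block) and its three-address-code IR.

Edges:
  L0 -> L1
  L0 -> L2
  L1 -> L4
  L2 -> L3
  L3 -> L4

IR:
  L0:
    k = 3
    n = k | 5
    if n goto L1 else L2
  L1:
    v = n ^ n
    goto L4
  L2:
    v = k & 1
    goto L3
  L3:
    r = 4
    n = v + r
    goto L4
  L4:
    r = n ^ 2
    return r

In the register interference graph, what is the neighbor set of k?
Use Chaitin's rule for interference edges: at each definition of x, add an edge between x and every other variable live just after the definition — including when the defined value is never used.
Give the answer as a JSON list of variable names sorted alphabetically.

Answer: ["n"]

Derivation:
Per-block:
  L0: def={k,n} ue=∅
  L1: def={v} ue={n}
  L2: def={v} ue={k}
  L3: def={n,r} ue={v}
  L4: def={r} ue={n}

Live sets:
  L0: in=∅ out={k,n}
  L1: in={n} out={n}
  L2: in={k} out={v}
  L3: in={v} out={n}
  L4: in={n} out=∅

Interfere edges:
  k↔{n}
  n↔{k,v}
  r↔{v}
  v↔{n,r}

N(k) = ["n"]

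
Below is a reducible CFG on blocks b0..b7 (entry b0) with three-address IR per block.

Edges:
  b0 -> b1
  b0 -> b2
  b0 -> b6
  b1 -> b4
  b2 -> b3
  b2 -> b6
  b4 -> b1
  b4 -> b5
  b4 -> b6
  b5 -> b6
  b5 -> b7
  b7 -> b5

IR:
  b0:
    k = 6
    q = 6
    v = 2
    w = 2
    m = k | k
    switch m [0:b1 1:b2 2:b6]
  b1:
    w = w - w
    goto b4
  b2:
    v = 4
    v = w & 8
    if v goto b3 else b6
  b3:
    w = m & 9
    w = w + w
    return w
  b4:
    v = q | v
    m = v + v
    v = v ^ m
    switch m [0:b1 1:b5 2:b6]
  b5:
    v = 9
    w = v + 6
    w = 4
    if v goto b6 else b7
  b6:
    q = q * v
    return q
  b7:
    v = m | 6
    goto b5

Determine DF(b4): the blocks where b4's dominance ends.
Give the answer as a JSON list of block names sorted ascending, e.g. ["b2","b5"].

idom tree: b1←b0 b2←b0 b3←b2 b4←b1 b5←b4 b6←b0 b7←b5
Dom at joins:
  b1: preds {b0,b4}: {b0} ∩ {b0,b1,b4} = {b0}; idom=b0
  b5: preds {b4,b7}: {b0,b1,b4} ∩ {b0,b1,b4,b5,b7} = {b0,b1,b4}; idom=b4
  b6: preds {b0,b2,b4,b5}: {b0} ∩ {b0,b2} ∩ {b0,b1,b4} ∩ {b0,b1,b4,b5} = {b0}; idom=b0

DF derivation:
  b1←b0: walk · to b0
  b1←b4: walk b4→b1 to b0
  b5←b4: walk · to b4
  b5←b7: walk b7→b5 to b4
  b6←b0: walk · to b0
  b6←b2: walk b2 to b0
  b6←b4: walk b4→b1 to b0
  b6←b5: walk b5→b4→b1 to b0
  DF(b0)=∅
  DF(b1)={b1,b6}
  DF(b2)={b6}
  DF(b3)=∅
  DF(b4)={b1,b6}
  DF(b5)={b5,b6}
  DF(b6)=∅
  DF(b7)={b5}

DF(b4) = ["b1", "b6"]

Answer: ["b1", "b6"]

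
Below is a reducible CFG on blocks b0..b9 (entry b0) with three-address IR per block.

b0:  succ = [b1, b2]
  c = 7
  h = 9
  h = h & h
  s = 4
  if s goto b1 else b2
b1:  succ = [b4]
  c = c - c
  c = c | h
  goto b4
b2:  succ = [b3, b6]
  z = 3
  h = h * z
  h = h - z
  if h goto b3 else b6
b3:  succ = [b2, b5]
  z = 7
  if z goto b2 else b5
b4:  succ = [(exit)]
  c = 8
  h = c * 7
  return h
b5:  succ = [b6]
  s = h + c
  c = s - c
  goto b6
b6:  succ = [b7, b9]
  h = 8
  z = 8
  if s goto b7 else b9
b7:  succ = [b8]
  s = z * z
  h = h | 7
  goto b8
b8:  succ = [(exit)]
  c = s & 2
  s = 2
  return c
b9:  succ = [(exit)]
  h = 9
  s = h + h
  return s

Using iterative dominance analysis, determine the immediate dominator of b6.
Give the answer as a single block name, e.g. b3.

idom tree: b1←b0 b2←b0 b3←b2 b4←b1 b5←b3 b6←b2 b7←b6 b8←b7 b9←b6
Join-block Dom:
  b2: preds {b0,b3}: {b0} ∩ {b0,b2,b3} = {b0}; idom=b0
  b6: preds {b2,b5}: {b0,b2} ∩ {b0,b2,b3,b5} = {b0,b2}; idom=b2

idom(b6) = b2

Answer: b2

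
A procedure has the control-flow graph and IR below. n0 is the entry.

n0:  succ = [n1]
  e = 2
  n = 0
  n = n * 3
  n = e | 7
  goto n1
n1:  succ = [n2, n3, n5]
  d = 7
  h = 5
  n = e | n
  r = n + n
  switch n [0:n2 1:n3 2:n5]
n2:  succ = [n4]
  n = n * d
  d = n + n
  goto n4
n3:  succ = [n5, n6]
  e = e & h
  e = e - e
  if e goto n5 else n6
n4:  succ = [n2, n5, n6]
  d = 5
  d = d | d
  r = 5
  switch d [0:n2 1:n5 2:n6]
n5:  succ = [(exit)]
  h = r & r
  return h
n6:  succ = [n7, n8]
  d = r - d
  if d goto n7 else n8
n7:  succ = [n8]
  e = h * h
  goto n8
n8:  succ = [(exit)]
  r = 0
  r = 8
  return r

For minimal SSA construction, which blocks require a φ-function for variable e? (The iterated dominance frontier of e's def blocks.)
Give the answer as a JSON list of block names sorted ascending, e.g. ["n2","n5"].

Answer: ["n5", "n6", "n8"]

Derivation:
idom tree: n1←n0 n2←n1 n3←n1 n4←n2 n5←n1 n6←n1 n7←n6 n8←n6
Dom∩ at merges:
  n2: preds {n1,n4}: {n0,n1} ∩ {n0,n1,n2,n4} = {n0,n1}; idom=n1
  n5: preds {n1,n3,n4}: {n0,n1} ∩ {n0,n1,n3} ∩ {n0,n1,n2,n4} = {n0,n1}; idom=n1
  n6: preds {n3,n4}: {n0,n1,n3} ∩ {n0,n1,n2,n4} = {n0,n1}; idom=n1
  n8: preds {n6,n7}: {n0,n1,n6} ∩ {n0,n1,n6,n7} = {n0,n1,n6}; idom=n6

Frontier:
  join n2 pred n1: · stop@n1
  join n2 pred n4: n4→n2 stop@n1
  join n5 pred n1: · stop@n1
  join n5 pred n3: n3 stop@n1
  join n5 pred n4: n4→n2 stop@n1
  join n6 pred n3: n3 stop@n1
  join n6 pred n4: n4→n2 stop@n1
  join n8 pred n6: · stop@n6
  join n8 pred n7: n7 stop@n6
  n0 → ∅
  n1 → ∅
  n2 → {n2,n5,n6}
  n3 → {n5,n6}
  n4 → {n2,n5,n6}
  n5 → ∅
  n6 → ∅
  n7 → {n8}
  n8 → ∅

φ for e: defs {n0,n3,n7}
  DF⁺ = {n5,n6,n8}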